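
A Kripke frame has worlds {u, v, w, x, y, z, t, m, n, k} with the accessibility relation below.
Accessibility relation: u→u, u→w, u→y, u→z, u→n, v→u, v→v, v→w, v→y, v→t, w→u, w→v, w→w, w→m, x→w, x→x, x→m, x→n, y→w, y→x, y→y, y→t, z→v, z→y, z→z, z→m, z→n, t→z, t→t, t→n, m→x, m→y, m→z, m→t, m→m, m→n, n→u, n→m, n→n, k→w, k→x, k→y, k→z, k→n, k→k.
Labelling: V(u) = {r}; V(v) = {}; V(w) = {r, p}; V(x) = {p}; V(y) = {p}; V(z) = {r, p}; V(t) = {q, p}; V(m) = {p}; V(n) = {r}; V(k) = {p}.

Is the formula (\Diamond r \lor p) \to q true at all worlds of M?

No

Let φ = (\Diamond r \lor p) \to q. Evaluate φ at each world:
  u (successors {u, w, y, z, n}): φ is false.
  v (successors {u, v, w, y, t}): φ is false.
  w (successors {u, v, w, m}): φ is false.
  x (successors {w, x, m, n}): φ is false.
  y (successors {w, x, y, t}): φ is false.
  z (successors {v, y, z, m, n}): φ is false.
  t (successors {z, t, n}): φ is true.
  m (successors {x, y, z, t, m, n}): φ is false.
  n (successors {u, m, n}): φ is false.
  k (successors {w, x, y, z, n, k}): φ is false.
Detail at u (counterexample):
  At u: \Diamond r \lor p is true, q is false, so (\Diamond r \lor p) \to q is false.
    At u: \Diamond r is true, p is false, so \Diamond r \lor p is true.
      At u: \Diamond r requires r at some successor in {u, w, y, z, n}.
        r holds at u, so \Diamond r is true at u.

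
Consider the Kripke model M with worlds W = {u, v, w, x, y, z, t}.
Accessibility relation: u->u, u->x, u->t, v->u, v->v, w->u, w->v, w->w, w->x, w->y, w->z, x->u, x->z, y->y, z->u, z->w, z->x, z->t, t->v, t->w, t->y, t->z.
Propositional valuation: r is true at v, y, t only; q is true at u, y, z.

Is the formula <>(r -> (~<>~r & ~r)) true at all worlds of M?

No

Recall that <>ψ holds at a world iff ψ holds at some accessible world.
Let φ = <>(r -> (~<>~r & ~r)). Evaluate φ at each world:
  u (successors {u, x, t}): φ is true.
  v (successors {u, v}): φ is true.
  w (successors {u, v, w, x, y, z}): φ is true.
  x (successors {u, z}): φ is true.
  y (successors {y}): φ is false.
  z (successors {u, w, x, t}): φ is true.
  t (successors {v, w, y, z}): φ is true.
Detail at y (counterexample):
  At y: <>(r -> (~<>~r & ~r)) requires r -> (~<>~r & ~r) at some successor in {y}.
    At y: r -> (~<>~r & ~r) is false.
  So <>(r -> (~<>~r & ~r)) is false at y.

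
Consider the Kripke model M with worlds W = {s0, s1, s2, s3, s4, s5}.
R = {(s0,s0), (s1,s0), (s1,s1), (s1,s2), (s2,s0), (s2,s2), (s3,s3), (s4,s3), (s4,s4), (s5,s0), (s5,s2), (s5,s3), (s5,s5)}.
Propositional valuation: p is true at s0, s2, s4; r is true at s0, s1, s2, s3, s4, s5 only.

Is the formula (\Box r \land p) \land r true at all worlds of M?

No

Recall that \Box ψ holds at a world iff ψ holds at every accessible world, and \Diamond ψ holds iff ψ holds at some accessible world.
Let φ = (\Box r \land p) \land r. Evaluate φ at each world:
  s0 (successors {s0}): φ is true.
  s1 (successors {s0, s1, s2}): φ is false.
  s2 (successors {s0, s2}): φ is true.
  s3 (successors {s3}): φ is false.
  s4 (successors {s3, s4}): φ is true.
  s5 (successors {s0, s2, s3, s5}): φ is false.
Detail at s1 (counterexample):
  At s1: \Box r \land p is false, r is true, so (\Box r \land p) \land r is false.
    At s1: \Box r is true, p is false, so \Box r \land p is false.
      At s1: \Box r requires r at every successor {s0, s1, s2}.
        At s0: r is true.
        At s1: r is true.
        At s2: r is true.
      So \Box r is true at s1.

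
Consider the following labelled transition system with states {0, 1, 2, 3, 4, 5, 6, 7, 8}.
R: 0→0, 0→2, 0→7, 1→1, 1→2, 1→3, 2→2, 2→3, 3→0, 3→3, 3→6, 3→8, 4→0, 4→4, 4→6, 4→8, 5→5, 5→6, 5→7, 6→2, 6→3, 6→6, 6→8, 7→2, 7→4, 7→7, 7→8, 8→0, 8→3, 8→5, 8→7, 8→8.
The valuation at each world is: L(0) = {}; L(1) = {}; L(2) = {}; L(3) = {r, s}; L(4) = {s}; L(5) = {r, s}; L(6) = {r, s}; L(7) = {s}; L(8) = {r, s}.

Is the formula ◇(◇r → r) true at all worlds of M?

Let φ = ◇(◇r → r). Evaluate φ at each world:
  0 (successors {0, 2, 7}): φ is true.
  1 (successors {1, 2, 3}): φ is true.
  2 (successors {2, 3}): φ is true.
  3 (successors {0, 3, 6, 8}): φ is true.
  4 (successors {0, 4, 6, 8}): φ is true.
  5 (successors {5, 6, 7}): φ is true.
  6 (successors {2, 3, 6, 8}): φ is true.
  7 (successors {2, 4, 7, 8}): φ is true.
  8 (successors {0, 3, 5, 7, 8}): φ is true.
For instance, at 0:
  At 0: ◇(◇r → r) requires ◇r → r at some successor in {0, 2, 7}.
    ◇r → r holds at 0, so ◇(◇r → r) is true at 0.
      At 0: ◇r is false, r is false, so ◇r → r is true.

Yes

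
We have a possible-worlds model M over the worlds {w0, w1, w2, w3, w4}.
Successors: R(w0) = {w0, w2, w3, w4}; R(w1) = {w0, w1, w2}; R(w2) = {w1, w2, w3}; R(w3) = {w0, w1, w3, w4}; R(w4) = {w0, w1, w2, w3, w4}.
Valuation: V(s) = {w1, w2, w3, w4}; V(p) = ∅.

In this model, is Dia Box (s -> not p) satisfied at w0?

At w0: Dia Box (s -> not p) requires Box (s -> not p) at some successor in {w0, w2, w3, w4}.
  Box (s -> not p) holds at w0, so Dia Box (s -> not p) is true at w0.
    At w0: Box (s -> not p) requires s -> not p at every successor {w0, w2, w3, w4}.
      At w0: s -> not p is true.
      At w2: s -> not p is true.
      At w3: s -> not p is true.
      At w4: s -> not p is true.
    So Box (s -> not p) is true at w0.

Yes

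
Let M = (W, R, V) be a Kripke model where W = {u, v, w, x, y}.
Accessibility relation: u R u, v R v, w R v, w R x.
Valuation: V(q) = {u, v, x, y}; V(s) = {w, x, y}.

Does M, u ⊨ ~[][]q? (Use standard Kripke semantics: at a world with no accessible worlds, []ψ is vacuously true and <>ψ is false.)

No

Recall that []ψ holds at a world iff ψ holds at every accessible world, and <>ψ holds iff ψ holds at some accessible world.
At u: [][]q is true, so ~[][]q is false.
  At u: [][]q requires []q at every successor {u}.
      At u: []q requires q at every successor {u}.
        At u: q is true.
      So []q is true at u.
  So [][]q is true at u.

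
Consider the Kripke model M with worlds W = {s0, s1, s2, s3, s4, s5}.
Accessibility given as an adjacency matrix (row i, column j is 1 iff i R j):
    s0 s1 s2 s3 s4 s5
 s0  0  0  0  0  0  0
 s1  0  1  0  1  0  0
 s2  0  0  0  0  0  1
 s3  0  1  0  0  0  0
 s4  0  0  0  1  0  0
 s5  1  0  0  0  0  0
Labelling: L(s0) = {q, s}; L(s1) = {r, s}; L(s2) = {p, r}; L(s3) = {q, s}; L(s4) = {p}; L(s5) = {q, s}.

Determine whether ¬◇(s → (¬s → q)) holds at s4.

At s4: ◇(s → (¬s → q)) is true, so ¬◇(s → (¬s → q)) is false.
  At s4: ◇(s → (¬s → q)) requires s → (¬s → q) at some successor in {s3}.
    s → (¬s → q) holds at s3, so ◇(s → (¬s → q)) is true at s4.

No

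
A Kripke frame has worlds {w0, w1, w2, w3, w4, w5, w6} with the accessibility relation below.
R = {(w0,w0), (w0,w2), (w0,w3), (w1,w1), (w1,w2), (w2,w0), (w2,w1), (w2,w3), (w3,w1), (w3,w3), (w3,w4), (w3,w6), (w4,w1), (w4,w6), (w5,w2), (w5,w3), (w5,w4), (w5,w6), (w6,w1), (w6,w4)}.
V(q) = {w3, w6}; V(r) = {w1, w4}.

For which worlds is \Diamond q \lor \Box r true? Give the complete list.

Let φ = \Diamond q \lor \Box r. Evaluate φ at each world:
  w0 (successors {w0, w2, w3}): φ is true.
  w1 (successors {w1, w2}): φ is false.
  w2 (successors {w0, w1, w3}): φ is true.
  w3 (successors {w1, w3, w4, w6}): φ is true.
  w4 (successors {w1, w6}): φ is true.
  w5 (successors {w2, w3, w4, w6}): φ is true.
  w6 (successors {w1, w4}): φ is true.
For instance, at w4:
  At w4: \Diamond q is true, \Box r is false, so \Diamond q \lor \Box r is true.
    At w4: \Diamond q requires q at some successor in {w1, w6}.
      q holds at w6, so \Diamond q is true at w4.
    At w4: \Box r requires r at every successor {w1, w6}.
      r fails at w6, so \Box r is false at w4.
Satisfying worlds: {w0, w2, w3, w4, w5, w6}

w0, w2, w3, w4, w5, w6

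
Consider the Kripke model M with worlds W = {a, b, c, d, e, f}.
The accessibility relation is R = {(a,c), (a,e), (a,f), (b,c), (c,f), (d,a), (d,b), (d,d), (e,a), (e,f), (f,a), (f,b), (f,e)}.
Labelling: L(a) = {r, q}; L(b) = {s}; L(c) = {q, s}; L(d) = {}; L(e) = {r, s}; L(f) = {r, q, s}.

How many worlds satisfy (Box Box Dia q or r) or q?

Recall that Box ψ holds at a world iff ψ holds at every accessible world, and Dia ψ holds iff ψ holds at some accessible world.
Let φ = (Box Box Dia q or r) or q. Evaluate φ at each world:
  a (successors {c, e, f}): φ is true.
  b (successors {c}): φ is true.
  c (successors {f}): φ is true.
  d (successors {a, b, d}): φ is true.
  e (successors {a, f}): φ is true.
  f (successors {a, b, e}): φ is true.
For instance, at e:
  At e: Box Box Dia q or r is true, q is false, so (Box Box Dia q or r) or q is true.
    At e: Box Box Dia q is true, r is true, so Box Box Dia q or r is true.
      At e: Box Box Dia q requires Box Dia q at every successor {a, f}.
        At a: Box Dia q is true.
        At f: Box Dia q is true.
      So Box Box Dia q is true at e.
Satisfying worlds: {a, b, c, d, e, f}

6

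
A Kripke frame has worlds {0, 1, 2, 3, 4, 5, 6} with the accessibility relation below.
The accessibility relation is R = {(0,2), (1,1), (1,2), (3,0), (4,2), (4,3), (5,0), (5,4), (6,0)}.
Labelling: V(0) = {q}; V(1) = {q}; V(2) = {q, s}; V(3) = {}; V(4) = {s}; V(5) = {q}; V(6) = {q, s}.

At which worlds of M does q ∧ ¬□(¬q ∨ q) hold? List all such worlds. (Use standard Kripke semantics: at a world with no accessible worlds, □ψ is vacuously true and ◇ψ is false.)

Let φ = q ∧ ¬□(¬q ∨ q). Evaluate φ at each world:
  0 (successors {2}): φ is false.
  1 (successors {1, 2}): φ is false.
  2 (successors ∅): φ is false.
  3 (successors {0}): φ is false.
  4 (successors {2, 3}): φ is false.
  5 (successors {0, 4}): φ is false.
  6 (successors {0}): φ is false.
For instance, at 0:
  At 0: q is true, ¬□(¬q ∨ q) is false, so q ∧ ¬□(¬q ∨ q) is false.
    At 0: □(¬q ∨ q) is true, so ¬□(¬q ∨ q) is false.
      At 0: □(¬q ∨ q) requires ¬q ∨ q at every successor {2}.
        At 2: ¬q ∨ q is true.
      So □(¬q ∨ q) is true at 0.
Satisfying worlds: none.

none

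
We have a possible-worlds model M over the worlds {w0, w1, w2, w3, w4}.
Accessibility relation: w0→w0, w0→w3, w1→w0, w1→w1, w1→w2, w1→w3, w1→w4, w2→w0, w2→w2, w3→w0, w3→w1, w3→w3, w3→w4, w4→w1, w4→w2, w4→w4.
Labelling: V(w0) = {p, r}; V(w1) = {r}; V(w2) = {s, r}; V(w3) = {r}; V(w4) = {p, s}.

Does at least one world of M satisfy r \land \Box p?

No

Let φ = r \land \Box p. Evaluate φ at each world:
  w0 (successors {w0, w3}): φ is false.
  w1 (successors {w0, w1, w2, w3, w4}): φ is false.
  w2 (successors {w0, w2}): φ is false.
  w3 (successors {w0, w1, w3, w4}): φ is false.
  w4 (successors {w1, w2, w4}): φ is false.
For instance, at w2:
  At w2: r is true, \Box p is false, so r \land \Box p is false.
    At w2: \Box p requires p at every successor {w0, w2}.
      p fails at w2, so \Box p is false at w2.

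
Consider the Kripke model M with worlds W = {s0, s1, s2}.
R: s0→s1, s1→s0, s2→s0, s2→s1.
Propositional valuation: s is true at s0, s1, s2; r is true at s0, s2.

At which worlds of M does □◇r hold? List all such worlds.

s0

Recall that □ψ holds at a world iff ψ holds at every accessible world, and ◇ψ holds iff ψ holds at some accessible world.
Let φ = □◇r. Evaluate φ at each world:
  s0 (successors {s1}): φ is true.
  s1 (successors {s0}): φ is false.
  s2 (successors {s0, s1}): φ is false.
For instance, at s2:
  At s2: □◇r requires ◇r at every successor {s0, s1}.
    ◇r fails at s0, so □◇r is false at s2.
      At s0: ◇r requires r at some successor in {s1}.
        At s1: r is false.
      So ◇r is false at s0.
Satisfying worlds: {s0}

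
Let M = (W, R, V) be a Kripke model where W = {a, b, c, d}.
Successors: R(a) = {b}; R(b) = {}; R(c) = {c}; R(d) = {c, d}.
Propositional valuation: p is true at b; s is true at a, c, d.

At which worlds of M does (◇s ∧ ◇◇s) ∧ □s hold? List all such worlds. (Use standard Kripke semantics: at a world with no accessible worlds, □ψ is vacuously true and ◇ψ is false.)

Let φ = (◇s ∧ ◇◇s) ∧ □s. Evaluate φ at each world:
  a (successors {b}): φ is false.
  b (successors ∅): φ is false.
  c (successors {c}): φ is true.
  d (successors {c, d}): φ is true.
For instance, at c:
  At c: ◇s ∧ ◇◇s is true, □s is true, so (◇s ∧ ◇◇s) ∧ □s is true.
    At c: ◇s is true, ◇◇s is true, so ◇s ∧ ◇◇s is true.
      At c: ◇s requires s at some successor in {c}.
        s holds at c, so ◇s is true at c.
      At c: ◇◇s requires ◇s at some successor in {c}.
        ◇s holds at c, so ◇◇s is true at c.
    At c: □s requires s at every successor {c}.
      At c: s is true.
    So □s is true at c.
Satisfying worlds: {c, d}

c, d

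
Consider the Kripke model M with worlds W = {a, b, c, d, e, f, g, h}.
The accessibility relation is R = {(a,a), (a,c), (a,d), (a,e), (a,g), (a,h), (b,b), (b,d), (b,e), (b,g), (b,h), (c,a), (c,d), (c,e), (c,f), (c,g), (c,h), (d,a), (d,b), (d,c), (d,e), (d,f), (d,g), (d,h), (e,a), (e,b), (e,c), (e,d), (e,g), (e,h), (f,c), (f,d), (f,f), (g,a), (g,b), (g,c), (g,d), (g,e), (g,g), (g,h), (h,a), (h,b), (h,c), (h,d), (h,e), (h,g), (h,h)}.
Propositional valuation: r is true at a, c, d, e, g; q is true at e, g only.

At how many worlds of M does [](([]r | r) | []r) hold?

0

Let φ = [](([]r | r) | []r). Evaluate φ at each world:
  a (successors {a, c, d, e, g, h}): φ is false.
  b (successors {b, d, e, g, h}): φ is false.
  c (successors {a, d, e, f, g, h}): φ is false.
  d (successors {a, b, c, e, f, g, h}): φ is false.
  e (successors {a, b, c, d, g, h}): φ is false.
  f (successors {c, d, f}): φ is false.
  g (successors {a, b, c, d, e, g, h}): φ is false.
  h (successors {a, b, c, d, e, g, h}): φ is false.
For instance, at g:
  At g: [](([]r | r) | []r) requires ([]r | r) | []r at every successor {a, b, c, d, e, g, h}.
    ([]r | r) | []r fails at b, so [](([]r | r) | []r) is false at g.
      At b: []r | r is false, []r is false, so ([]r | r) | []r is false.
Satisfying worlds: none.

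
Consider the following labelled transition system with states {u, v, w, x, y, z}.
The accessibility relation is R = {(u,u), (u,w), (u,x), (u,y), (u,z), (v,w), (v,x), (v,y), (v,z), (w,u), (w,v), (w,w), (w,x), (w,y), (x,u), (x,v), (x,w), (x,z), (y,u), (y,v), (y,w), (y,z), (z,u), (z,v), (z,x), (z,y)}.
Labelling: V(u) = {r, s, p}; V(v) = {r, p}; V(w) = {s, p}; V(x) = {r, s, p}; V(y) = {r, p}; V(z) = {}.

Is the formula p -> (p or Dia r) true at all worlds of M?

Let φ = p -> (p or Dia r). Evaluate φ at each world:
  u (successors {u, w, x, y, z}): φ is true.
  v (successors {w, x, y, z}): φ is true.
  w (successors {u, v, w, x, y}): φ is true.
  x (successors {u, v, w, z}): φ is true.
  y (successors {u, v, w, z}): φ is true.
  z (successors {u, v, x, y}): φ is true.
For instance, at y:
  At y: p is true, p or Dia r is true, so p -> (p or Dia r) is true.
    At y: p is true, Dia r is true, so p or Dia r is true.
      At y: Dia r requires r at some successor in {u, v, w, z}.
        r holds at u, so Dia r is true at y.

Yes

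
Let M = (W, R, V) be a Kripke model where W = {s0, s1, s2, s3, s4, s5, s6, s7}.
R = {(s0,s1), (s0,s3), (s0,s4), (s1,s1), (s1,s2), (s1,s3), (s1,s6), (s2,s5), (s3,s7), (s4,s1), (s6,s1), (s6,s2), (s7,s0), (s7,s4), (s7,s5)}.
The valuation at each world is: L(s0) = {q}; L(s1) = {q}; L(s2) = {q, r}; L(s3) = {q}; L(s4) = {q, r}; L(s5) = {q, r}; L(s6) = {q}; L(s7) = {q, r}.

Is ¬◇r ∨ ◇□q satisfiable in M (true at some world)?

Yes

Recall that □ψ holds at a world iff ψ holds at every accessible world, and ◇ψ holds iff ψ holds at some accessible world.
Let φ = ¬◇r ∨ ◇□q. Evaluate φ at each world:
  s0 (successors {s1, s3, s4}): φ is true.
  s1 (successors {s1, s2, s3, s6}): φ is true.
  s2 (successors {s5}): φ is true.
  s3 (successors {s7}): φ is true.
  s4 (successors {s1}): φ is true.
  s5 (successors ∅): φ is true.
  s6 (successors {s1, s2}): φ is true.
  s7 (successors {s0, s4, s5}): φ is true.
Detail at s0 (witness):
  At s0: ¬◇r is false, ◇□q is true, so ¬◇r ∨ ◇□q is true.
    At s0: ◇r is true, so ¬◇r is false.
      At s0: ◇r requires r at some successor in {s1, s3, s4}.
        r holds at s4, so ◇r is true at s0.
    At s0: ◇□q requires □q at some successor in {s1, s3, s4}.
      □q holds at s1, so ◇□q is true at s0.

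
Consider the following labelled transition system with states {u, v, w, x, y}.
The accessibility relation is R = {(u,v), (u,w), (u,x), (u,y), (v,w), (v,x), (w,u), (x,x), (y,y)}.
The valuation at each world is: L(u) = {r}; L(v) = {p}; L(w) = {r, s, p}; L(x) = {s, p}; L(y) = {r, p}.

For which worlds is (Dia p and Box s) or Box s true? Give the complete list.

v, x

Recall that Box ψ holds at a world iff ψ holds at every accessible world, and Dia ψ holds iff ψ holds at some accessible world.
Let φ = (Dia p and Box s) or Box s. Evaluate φ at each world:
  u (successors {v, w, x, y}): φ is false.
  v (successors {w, x}): φ is true.
  w (successors {u}): φ is false.
  x (successors {x}): φ is true.
  y (successors {y}): φ is false.
For instance, at v:
  At v: Dia p and Box s is true, Box s is true, so (Dia p and Box s) or Box s is true.
    At v: Dia p is true, Box s is true, so Dia p and Box s is true.
      At v: Dia p requires p at some successor in {w, x}.
        p holds at w, so Dia p is true at v.
      At v: Box s requires s at every successor {w, x}.
        At w: s is true.
        At x: s is true.
      So Box s is true at v.
    At v: Box s requires s at every successor {w, x}.
      At w: s is true.
      At x: s is true.
    So Box s is true at v.
Satisfying worlds: {v, x}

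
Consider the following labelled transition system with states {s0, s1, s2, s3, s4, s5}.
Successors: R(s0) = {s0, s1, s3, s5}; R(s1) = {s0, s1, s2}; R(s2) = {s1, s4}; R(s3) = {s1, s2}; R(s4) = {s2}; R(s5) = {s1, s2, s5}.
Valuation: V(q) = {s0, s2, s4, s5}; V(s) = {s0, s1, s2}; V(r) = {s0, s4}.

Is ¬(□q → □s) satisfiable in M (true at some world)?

Recall that □ψ holds at a world iff ψ holds at every accessible world, and ◇ψ holds iff ψ holds at some accessible world.
Let φ = ¬(□q → □s). Evaluate φ at each world:
  s0 (successors {s0, s1, s3, s5}): φ is false.
  s1 (successors {s0, s1, s2}): φ is false.
  s2 (successors {s1, s4}): φ is false.
  s3 (successors {s1, s2}): φ is false.
  s4 (successors {s2}): φ is false.
  s5 (successors {s1, s2, s5}): φ is false.
For instance, at s3:
  At s3: □q → □s is true, so ¬(□q → □s) is false.
    At s3: □q is false, □s is true, so □q → □s is true.
      At s3: □q requires q at every successor {s1, s2}.
        q fails at s1, so □q is false at s3.
      At s3: □s requires s at every successor {s1, s2}.
        At s1: s is true.
        At s2: s is true.
      So □s is true at s3.

No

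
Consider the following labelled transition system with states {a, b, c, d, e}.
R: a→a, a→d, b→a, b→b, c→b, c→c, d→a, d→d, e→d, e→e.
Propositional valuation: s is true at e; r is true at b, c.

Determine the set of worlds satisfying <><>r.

Let φ = <><>r. Evaluate φ at each world:
  a (successors {a, d}): φ is false.
  b (successors {a, b}): φ is true.
  c (successors {b, c}): φ is true.
  d (successors {a, d}): φ is false.
  e (successors {d, e}): φ is false.
For instance, at e:
  At e: <><>r requires <>r at some successor in {d, e}.
    At d: <>r is false.
    At e: <>r is false.
  So <><>r is false at e.
Satisfying worlds: {b, c}

b, c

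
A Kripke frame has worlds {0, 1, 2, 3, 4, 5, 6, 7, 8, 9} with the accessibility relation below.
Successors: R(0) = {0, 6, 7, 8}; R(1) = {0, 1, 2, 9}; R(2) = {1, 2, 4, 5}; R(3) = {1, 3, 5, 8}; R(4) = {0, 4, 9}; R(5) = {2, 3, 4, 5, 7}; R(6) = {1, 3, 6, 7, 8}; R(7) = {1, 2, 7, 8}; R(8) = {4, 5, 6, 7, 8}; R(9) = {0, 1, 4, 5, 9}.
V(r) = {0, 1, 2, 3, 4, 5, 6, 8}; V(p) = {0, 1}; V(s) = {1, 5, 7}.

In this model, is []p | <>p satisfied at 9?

At 9: []p is false, <>p is true, so []p | <>p is true.
  At 9: []p requires p at every successor {0, 1, 4, 5, 9}.
    p fails at 4, so []p is false at 9.
  At 9: <>p requires p at some successor in {0, 1, 4, 5, 9}.
    p holds at 0, so <>p is true at 9.

Yes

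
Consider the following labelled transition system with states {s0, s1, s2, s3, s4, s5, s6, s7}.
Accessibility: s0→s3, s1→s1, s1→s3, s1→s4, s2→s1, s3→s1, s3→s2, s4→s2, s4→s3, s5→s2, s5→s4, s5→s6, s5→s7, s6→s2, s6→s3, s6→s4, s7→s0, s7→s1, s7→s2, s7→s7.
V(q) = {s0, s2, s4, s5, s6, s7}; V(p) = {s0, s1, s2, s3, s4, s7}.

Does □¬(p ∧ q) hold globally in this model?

Let φ = □¬(p ∧ q). Evaluate φ at each world:
  s0 (successors {s3}): φ is true.
  s1 (successors {s1, s3, s4}): φ is false.
  s2 (successors {s1}): φ is true.
  s3 (successors {s1, s2}): φ is false.
  s4 (successors {s2, s3}): φ is false.
  s5 (successors {s2, s4, s6, s7}): φ is false.
  s6 (successors {s2, s3, s4}): φ is false.
  s7 (successors {s0, s1, s2, s7}): φ is false.
Detail at s1 (counterexample):
  At s1: □¬(p ∧ q) requires ¬(p ∧ q) at every successor {s1, s3, s4}.
    ¬(p ∧ q) fails at s4, so □¬(p ∧ q) is false at s1.

No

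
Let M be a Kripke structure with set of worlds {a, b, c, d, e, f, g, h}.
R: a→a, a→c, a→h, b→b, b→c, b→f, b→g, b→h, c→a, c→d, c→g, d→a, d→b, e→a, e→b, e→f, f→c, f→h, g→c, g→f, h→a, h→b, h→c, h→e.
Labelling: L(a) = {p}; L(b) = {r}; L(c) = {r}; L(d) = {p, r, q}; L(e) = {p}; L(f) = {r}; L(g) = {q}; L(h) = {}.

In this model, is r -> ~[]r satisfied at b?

At b: r is true, ~[]r is true, so r -> ~[]r is true.
  At b: []r is false, so ~[]r is true.
    At b: []r requires r at every successor {b, c, f, g, h}.
      r fails at g, so []r is false at b.

Yes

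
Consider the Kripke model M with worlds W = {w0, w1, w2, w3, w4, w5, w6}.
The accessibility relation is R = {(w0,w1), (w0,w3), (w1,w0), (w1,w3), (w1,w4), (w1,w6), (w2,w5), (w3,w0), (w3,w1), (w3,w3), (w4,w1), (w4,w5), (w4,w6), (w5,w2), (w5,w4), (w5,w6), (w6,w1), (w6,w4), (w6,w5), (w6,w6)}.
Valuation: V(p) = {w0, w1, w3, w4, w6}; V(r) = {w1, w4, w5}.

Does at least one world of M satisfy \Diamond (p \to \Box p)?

Let φ = \Diamond (p \to \Box p). Evaluate φ at each world:
  w0 (successors {w1, w3}): φ is true.
  w1 (successors {w0, w3, w4, w6}): φ is true.
  w2 (successors {w5}): φ is true.
  w3 (successors {w0, w1, w3}): φ is true.
  w4 (successors {w1, w5, w6}): φ is true.
  w5 (successors {w2, w4, w6}): φ is true.
  w6 (successors {w1, w4, w5, w6}): φ is true.
Detail at w0 (witness):
  At w0: \Diamond (p \to \Box p) requires p \to \Box p at some successor in {w1, w3}.
    p \to \Box p holds at w1, so \Diamond (p \to \Box p) is true at w0.
      At w1: p is true, \Box p is true, so p \to \Box p is true.

Yes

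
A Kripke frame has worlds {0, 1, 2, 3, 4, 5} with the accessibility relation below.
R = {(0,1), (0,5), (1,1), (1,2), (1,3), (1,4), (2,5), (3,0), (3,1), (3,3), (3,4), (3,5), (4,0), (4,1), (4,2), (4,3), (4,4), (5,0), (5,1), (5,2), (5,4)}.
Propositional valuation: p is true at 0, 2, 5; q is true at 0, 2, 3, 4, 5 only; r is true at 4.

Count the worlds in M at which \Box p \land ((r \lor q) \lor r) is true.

Let φ = \Box p \land ((r \lor q) \lor r). Evaluate φ at each world:
  0 (successors {1, 5}): φ is false.
  1 (successors {1, 2, 3, 4}): φ is false.
  2 (successors {5}): φ is true.
  3 (successors {0, 1, 3, 4, 5}): φ is false.
  4 (successors {0, 1, 2, 3, 4}): φ is false.
  5 (successors {0, 1, 2, 4}): φ is false.
For instance, at 4:
  At 4: \Box p is false, (r \lor q) \lor r is true, so \Box p \land ((r \lor q) \lor r) is false.
    At 4: \Box p requires p at every successor {0, 1, 2, 3, 4}.
      p fails at 1, so \Box p is false at 4.
Satisfying worlds: {2}

1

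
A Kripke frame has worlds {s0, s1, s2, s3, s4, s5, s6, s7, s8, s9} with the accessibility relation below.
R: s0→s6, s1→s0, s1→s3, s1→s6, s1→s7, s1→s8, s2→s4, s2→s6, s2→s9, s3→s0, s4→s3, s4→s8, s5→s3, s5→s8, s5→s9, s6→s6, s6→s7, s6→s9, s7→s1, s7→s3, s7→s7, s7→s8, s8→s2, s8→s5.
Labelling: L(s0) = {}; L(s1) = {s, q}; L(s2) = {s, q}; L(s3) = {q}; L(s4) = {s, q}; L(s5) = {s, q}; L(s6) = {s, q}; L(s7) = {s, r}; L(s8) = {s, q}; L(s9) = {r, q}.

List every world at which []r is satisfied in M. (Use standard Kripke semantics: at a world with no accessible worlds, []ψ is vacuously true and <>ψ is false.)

Let φ = []r. Evaluate φ at each world:
  s0 (successors {s6}): φ is false.
  s1 (successors {s0, s3, s6, s7, s8}): φ is false.
  s2 (successors {s4, s6, s9}): φ is false.
  s3 (successors {s0}): φ is false.
  s4 (successors {s3, s8}): φ is false.
  s5 (successors {s3, s8, s9}): φ is false.
  s6 (successors {s6, s7, s9}): φ is false.
  s7 (successors {s1, s3, s7, s8}): φ is false.
  s8 (successors {s2, s5}): φ is false.
  s9 (successors ∅): φ is true.
For instance, at s0:
  At s0: []r requires r at every successor {s6}.
    r fails at s6, so []r is false at s0.
Satisfying worlds: {s9}

s9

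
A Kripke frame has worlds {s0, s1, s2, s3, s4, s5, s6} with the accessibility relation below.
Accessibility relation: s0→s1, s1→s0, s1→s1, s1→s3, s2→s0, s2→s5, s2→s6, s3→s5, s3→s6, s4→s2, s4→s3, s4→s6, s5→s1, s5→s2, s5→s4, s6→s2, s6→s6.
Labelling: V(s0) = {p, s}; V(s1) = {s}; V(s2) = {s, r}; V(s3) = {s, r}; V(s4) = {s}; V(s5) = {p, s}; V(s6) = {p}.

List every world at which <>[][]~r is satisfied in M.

none

Let φ = <>[][]~r. Evaluate φ at each world:
  s0 (successors {s1}): φ is false.
  s1 (successors {s0, s1, s3}): φ is false.
  s2 (successors {s0, s5, s6}): φ is false.
  s3 (successors {s5, s6}): φ is false.
  s4 (successors {s2, s3, s6}): φ is false.
  s5 (successors {s1, s2, s4}): φ is false.
  s6 (successors {s2, s6}): φ is false.
For instance, at s4:
  At s4: <>[][]~r requires [][]~r at some successor in {s2, s3, s6}.
    At s2: [][]~r is false.
    At s3: [][]~r is false.
    At s6: [][]~r is false.
  So <>[][]~r is false at s4.
Satisfying worlds: none.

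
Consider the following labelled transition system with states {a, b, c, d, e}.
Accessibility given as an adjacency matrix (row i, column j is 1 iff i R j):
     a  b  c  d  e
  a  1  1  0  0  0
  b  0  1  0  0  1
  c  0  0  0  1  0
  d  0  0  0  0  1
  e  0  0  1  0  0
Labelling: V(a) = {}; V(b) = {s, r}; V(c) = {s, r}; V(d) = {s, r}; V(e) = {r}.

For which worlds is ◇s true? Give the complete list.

a, b, c, e

Recall that ◇ψ holds at a world iff ψ holds at some accessible world.
Let φ = ◇s. Evaluate φ at each world:
  a (successors {a, b}): φ is true.
  b (successors {b, e}): φ is true.
  c (successors {d}): φ is true.
  d (successors {e}): φ is false.
  e (successors {c}): φ is true.
For instance, at e:
  At e: ◇s requires s at some successor in {c}.
    s holds at c, so ◇s is true at e.
Satisfying worlds: {a, b, c, e}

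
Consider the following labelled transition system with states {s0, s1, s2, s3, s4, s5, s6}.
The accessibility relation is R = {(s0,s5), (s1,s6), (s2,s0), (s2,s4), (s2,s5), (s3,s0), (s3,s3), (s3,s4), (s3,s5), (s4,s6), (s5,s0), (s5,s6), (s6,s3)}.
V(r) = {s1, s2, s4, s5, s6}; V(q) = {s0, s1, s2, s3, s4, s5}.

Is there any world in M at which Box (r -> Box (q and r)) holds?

Let φ = Box (r -> Box (q and r)). Evaluate φ at each world:
  s0 (successors {s5}): φ is false.
  s1 (successors {s6}): φ is false.
  s2 (successors {s0, s4, s5}): φ is false.
  s3 (successors {s0, s3, s4, s5}): φ is false.
  s4 (successors {s6}): φ is false.
  s5 (successors {s0, s6}): φ is false.
  s6 (successors {s3}): φ is true.
Detail at s6 (witness):
  At s6: Box (r -> Box (q and r)) requires r -> Box (q and r) at every successor {s3}.
      At s3: r is false, Box (q and r) is false, so r -> Box (q and r) is true.
  So Box (r -> Box (q and r)) is true at s6.

Yes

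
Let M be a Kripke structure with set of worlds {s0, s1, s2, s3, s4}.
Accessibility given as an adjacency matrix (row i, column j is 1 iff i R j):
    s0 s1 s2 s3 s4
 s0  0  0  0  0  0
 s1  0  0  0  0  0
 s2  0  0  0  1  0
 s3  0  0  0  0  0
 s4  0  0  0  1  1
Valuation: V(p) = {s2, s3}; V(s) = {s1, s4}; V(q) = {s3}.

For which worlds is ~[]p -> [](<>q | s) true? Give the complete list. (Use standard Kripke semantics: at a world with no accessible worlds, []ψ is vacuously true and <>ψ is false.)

Let φ = ~[]p -> [](<>q | s). Evaluate φ at each world:
  s0 (successors ∅): φ is true.
  s1 (successors ∅): φ is true.
  s2 (successors {s3}): φ is true.
  s3 (successors ∅): φ is true.
  s4 (successors {s3, s4}): φ is false.
For instance, at s2:
  At s2: ~[]p is false, [](<>q | s) is false, so ~[]p -> [](<>q | s) is true.
    At s2: []p is true, so ~[]p is false.
      At s2: []p requires p at every successor {s3}.
        At s3: p is true.
      So []p is true at s2.
    At s2: [](<>q | s) requires <>q | s at every successor {s3}.
      <>q | s fails at s3, so [](<>q | s) is false at s2.
Satisfying worlds: {s0, s1, s2, s3}

s0, s1, s2, s3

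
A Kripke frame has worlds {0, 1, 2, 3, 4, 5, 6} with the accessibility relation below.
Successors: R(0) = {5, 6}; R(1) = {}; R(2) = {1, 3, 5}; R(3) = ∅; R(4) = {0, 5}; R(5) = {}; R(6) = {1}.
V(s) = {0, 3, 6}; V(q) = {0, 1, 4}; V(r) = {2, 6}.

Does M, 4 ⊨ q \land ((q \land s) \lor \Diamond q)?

Yes

At 4: q is true, (q \land s) \lor \Diamond q is true, so q \land ((q \land s) \lor \Diamond q) is true.
  At 4: q \land s is false, \Diamond q is true, so (q \land s) \lor \Diamond q is true.
    At 4: \Diamond q requires q at some successor in {0, 5}.
      q holds at 0, so \Diamond q is true at 4.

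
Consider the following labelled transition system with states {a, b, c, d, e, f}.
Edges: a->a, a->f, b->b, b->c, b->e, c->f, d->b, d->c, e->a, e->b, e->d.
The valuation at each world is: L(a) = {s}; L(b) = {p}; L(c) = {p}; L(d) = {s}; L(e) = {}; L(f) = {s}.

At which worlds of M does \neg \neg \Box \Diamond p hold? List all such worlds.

f

Recall that \Box ψ holds at a world iff ψ holds at every accessible world, and \Diamond ψ holds iff ψ holds at some accessible world.
Let φ = \neg \neg \Box \Diamond p. Evaluate φ at each world:
  a (successors {a, f}): φ is false.
  b (successors {b, c, e}): φ is false.
  c (successors {f}): φ is false.
  d (successors {b, c}): φ is false.
  e (successors {a, b, d}): φ is false.
  f (successors ∅): φ is true.
For instance, at b:
  At b: \neg \Box \Diamond p is true, so \neg \neg \Box \Diamond p is false.
    At b: \Box \Diamond p is false, so \neg \Box \Diamond p is true.
      At b: \Box \Diamond p requires \Diamond p at every successor {b, c, e}.
        \Diamond p fails at c, so \Box \Diamond p is false at b.
Satisfying worlds: {f}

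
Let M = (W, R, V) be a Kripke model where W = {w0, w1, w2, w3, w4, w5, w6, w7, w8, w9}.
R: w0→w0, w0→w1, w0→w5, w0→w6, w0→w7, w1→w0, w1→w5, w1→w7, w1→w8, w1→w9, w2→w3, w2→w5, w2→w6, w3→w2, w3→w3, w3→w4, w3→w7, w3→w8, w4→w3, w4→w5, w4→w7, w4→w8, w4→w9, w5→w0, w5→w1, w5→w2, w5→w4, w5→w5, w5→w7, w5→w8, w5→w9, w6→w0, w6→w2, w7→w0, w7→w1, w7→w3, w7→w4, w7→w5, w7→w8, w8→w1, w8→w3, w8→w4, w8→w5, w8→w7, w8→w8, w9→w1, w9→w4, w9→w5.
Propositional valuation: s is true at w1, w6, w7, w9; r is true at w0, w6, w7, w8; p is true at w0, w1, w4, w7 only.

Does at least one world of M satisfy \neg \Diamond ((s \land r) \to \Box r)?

No

Let φ = \neg \Diamond ((s \land r) \to \Box r). Evaluate φ at each world:
  w0 (successors {w0, w1, w5, w6, w7}): φ is false.
  w1 (successors {w0, w5, w7, w8, w9}): φ is false.
  w2 (successors {w3, w5, w6}): φ is false.
  w3 (successors {w2, w3, w4, w7, w8}): φ is false.
  w4 (successors {w3, w5, w7, w8, w9}): φ is false.
  w5 (successors {w0, w1, w2, w4, w5, w7, w8, w9}): φ is false.
  w6 (successors {w0, w2}): φ is false.
  w7 (successors {w0, w1, w3, w4, w5, w8}): φ is false.
  w8 (successors {w1, w3, w4, w5, w7, w8}): φ is false.
  w9 (successors {w1, w4, w5}): φ is false.
For instance, at w4:
  At w4: \Diamond ((s \land r) \to \Box r) is true, so \neg \Diamond ((s \land r) \to \Box r) is false.
    At w4: \Diamond ((s \land r) \to \Box r) requires (s \land r) \to \Box r at some successor in {w3, w5, w7, w8, w9}.
      (s \land r) \to \Box r holds at w3, so \Diamond ((s \land r) \to \Box r) is true at w4.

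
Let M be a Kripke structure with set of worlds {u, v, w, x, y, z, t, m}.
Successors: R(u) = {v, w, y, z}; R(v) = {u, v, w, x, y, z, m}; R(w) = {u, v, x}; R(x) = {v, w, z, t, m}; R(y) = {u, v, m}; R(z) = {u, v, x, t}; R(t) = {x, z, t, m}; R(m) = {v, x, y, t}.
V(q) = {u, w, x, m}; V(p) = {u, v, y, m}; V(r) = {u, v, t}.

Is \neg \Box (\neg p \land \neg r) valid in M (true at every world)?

Let φ = \neg \Box (\neg p \land \neg r). Evaluate φ at each world:
  u (successors {v, w, y, z}): φ is true.
  v (successors {u, v, w, x, y, z, m}): φ is true.
  w (successors {u, v, x}): φ is true.
  x (successors {v, w, z, t, m}): φ is true.
  y (successors {u, v, m}): φ is true.
  z (successors {u, v, x, t}): φ is true.
  t (successors {x, z, t, m}): φ is true.
  m (successors {v, x, y, t}): φ is true.
For instance, at x:
  At x: \Box (\neg p \land \neg r) is false, so \neg \Box (\neg p \land \neg r) is true.
    At x: \Box (\neg p \land \neg r) requires \neg p \land \neg r at every successor {v, w, z, t, m}.
      \neg p \land \neg r fails at v, so \Box (\neg p \land \neg r) is false at x.

Yes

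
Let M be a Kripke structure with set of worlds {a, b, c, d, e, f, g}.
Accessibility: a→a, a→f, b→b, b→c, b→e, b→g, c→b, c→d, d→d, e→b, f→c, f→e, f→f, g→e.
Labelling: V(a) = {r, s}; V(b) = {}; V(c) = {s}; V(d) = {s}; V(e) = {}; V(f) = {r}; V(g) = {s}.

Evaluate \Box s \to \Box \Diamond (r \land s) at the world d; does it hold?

No

At d: \Box s is true, \Box \Diamond (r \land s) is false, so \Box s \to \Box \Diamond (r \land s) is false.
  At d: \Box s requires s at every successor {d}.
    At d: s is true.
  So \Box s is true at d.
  At d: \Box \Diamond (r \land s) requires \Diamond (r \land s) at every successor {d}.
    \Diamond (r \land s) fails at d, so \Box \Diamond (r \land s) is false at d.
      At d: \Diamond (r \land s) requires r \land s at some successor in {d}.
        At d: r \land s is false.
      So \Diamond (r \land s) is false at d.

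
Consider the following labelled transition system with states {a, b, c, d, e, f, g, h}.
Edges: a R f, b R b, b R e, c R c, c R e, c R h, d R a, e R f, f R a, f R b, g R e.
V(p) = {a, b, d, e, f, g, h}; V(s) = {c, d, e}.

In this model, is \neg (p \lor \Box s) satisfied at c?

At c: p \lor \Box s is false, so \neg (p \lor \Box s) is true.
  At c: p is false, \Box s is false, so p \lor \Box s is false.
    At c: \Box s requires s at every successor {c, e, h}.
      s fails at h, so \Box s is false at c.

Yes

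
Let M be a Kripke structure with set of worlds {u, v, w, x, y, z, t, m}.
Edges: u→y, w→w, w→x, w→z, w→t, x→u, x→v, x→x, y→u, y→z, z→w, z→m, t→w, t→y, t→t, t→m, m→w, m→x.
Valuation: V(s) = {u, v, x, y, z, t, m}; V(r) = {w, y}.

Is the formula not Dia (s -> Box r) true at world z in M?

No

Recall that Box ψ holds at a world iff ψ holds at every accessible world, and Dia ψ holds iff ψ holds at some accessible world.
At z: Dia (s -> Box r) is true, so not Dia (s -> Box r) is false.
  At z: Dia (s -> Box r) requires s -> Box r at some successor in {w, m}.
    s -> Box r holds at w, so Dia (s -> Box r) is true at z.
      At w: s is false, Box r is false, so s -> Box r is true.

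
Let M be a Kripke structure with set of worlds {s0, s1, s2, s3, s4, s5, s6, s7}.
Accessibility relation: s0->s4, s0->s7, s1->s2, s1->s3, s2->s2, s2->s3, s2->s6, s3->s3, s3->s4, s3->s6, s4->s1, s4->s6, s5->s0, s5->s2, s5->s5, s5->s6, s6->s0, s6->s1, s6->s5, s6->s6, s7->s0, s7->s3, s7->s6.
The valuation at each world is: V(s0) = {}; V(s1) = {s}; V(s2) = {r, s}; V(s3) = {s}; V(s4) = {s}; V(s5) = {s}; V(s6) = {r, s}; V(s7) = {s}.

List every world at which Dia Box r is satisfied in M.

none

Let φ = Dia Box r. Evaluate φ at each world:
  s0 (successors {s4, s7}): φ is false.
  s1 (successors {s2, s3}): φ is false.
  s2 (successors {s2, s3, s6}): φ is false.
  s3 (successors {s3, s4, s6}): φ is false.
  s4 (successors {s1, s6}): φ is false.
  s5 (successors {s0, s2, s5, s6}): φ is false.
  s6 (successors {s0, s1, s5, s6}): φ is false.
  s7 (successors {s0, s3, s6}): φ is false.
For instance, at s2:
  At s2: Dia Box r requires Box r at some successor in {s2, s3, s6}.
    At s2: Box r is false.
    At s3: Box r is false.
    At s6: Box r is false.
  So Dia Box r is false at s2.
Satisfying worlds: none.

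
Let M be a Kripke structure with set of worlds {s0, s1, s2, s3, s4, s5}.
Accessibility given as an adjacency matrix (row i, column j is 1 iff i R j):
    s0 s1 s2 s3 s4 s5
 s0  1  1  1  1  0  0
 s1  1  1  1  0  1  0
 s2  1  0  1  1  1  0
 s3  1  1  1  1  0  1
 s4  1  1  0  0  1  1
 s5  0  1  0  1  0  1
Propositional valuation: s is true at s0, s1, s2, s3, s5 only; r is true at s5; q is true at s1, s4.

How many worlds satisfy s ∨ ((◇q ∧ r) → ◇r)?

Recall that ◇ψ holds at a world iff ψ holds at some accessible world.
Let φ = s ∨ ((◇q ∧ r) → ◇r). Evaluate φ at each world:
  s0 (successors {s0, s1, s2, s3}): φ is true.
  s1 (successors {s0, s1, s2, s4}): φ is true.
  s2 (successors {s0, s2, s3, s4}): φ is true.
  s3 (successors {s0, s1, s2, s3, s5}): φ is true.
  s4 (successors {s0, s1, s4, s5}): φ is true.
  s5 (successors {s1, s3, s5}): φ is true.
For instance, at s4:
  At s4: s is false, (◇q ∧ r) → ◇r is true, so s ∨ ((◇q ∧ r) → ◇r) is true.
    At s4: ◇q ∧ r is false, ◇r is true, so (◇q ∧ r) → ◇r is true.
      At s4: ◇q is true, r is false, so ◇q ∧ r is false.
      At s4: ◇r requires r at some successor in {s0, s1, s4, s5}.
        r holds at s5, so ◇r is true at s4.
Satisfying worlds: {s0, s1, s2, s3, s4, s5}

6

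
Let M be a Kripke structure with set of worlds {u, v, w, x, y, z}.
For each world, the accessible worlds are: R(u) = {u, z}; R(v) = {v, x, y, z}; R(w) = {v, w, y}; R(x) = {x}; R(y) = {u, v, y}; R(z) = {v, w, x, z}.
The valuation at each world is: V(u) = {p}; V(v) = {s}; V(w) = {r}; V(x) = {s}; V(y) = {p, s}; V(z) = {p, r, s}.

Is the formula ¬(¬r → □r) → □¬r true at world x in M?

Yes

At x: ¬(¬r → □r) is true, □¬r is true, so ¬(¬r → □r) → □¬r is true.
  At x: ¬r → □r is false, so ¬(¬r → □r) is true.
    At x: ¬r is true, □r is false, so ¬r → □r is false.
      At x: □r requires r at every successor {x}.
        r fails at x, so □r is false at x.
  At x: □¬r requires ¬r at every successor {x}.
    At x: ¬r is true.
  So □¬r is true at x.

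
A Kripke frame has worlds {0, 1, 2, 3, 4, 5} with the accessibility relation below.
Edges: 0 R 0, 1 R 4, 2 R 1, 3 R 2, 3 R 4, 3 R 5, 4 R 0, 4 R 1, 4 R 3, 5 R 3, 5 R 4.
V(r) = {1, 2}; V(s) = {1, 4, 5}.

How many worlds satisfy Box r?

Let φ = Box r. Evaluate φ at each world:
  0 (successors {0}): φ is false.
  1 (successors {4}): φ is false.
  2 (successors {1}): φ is true.
  3 (successors {2, 4, 5}): φ is false.
  4 (successors {0, 1, 3}): φ is false.
  5 (successors {3, 4}): φ is false.
For instance, at 2:
  At 2: Box r requires r at every successor {1}.
    At 1: r is true.
  So Box r is true at 2.
Satisfying worlds: {2}

1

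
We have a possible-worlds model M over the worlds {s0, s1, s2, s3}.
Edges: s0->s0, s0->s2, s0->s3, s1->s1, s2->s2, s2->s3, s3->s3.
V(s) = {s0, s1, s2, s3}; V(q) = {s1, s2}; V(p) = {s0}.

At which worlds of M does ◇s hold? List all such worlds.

s0, s1, s2, s3

Let φ = ◇s. Evaluate φ at each world:
  s0 (successors {s0, s2, s3}): φ is true.
  s1 (successors {s1}): φ is true.
  s2 (successors {s2, s3}): φ is true.
  s3 (successors {s3}): φ is true.
For instance, at s1:
  At s1: ◇s requires s at some successor in {s1}.
    s holds at s1, so ◇s is true at s1.
Satisfying worlds: {s0, s1, s2, s3}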